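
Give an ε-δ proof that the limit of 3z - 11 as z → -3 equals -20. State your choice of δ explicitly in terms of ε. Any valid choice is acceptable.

Suppose ε > 0. We need δ > 0 so that 0 < |z + 3| < δ implies |(3z - 11) + 20| < ε.
Since (3z - 11) + 20 = 3(z + 3), we have |(3z - 11) + 20| = 3|z + 3|.
Thus it suffices that |z + 3| < ε/3.
Take δ = ε/3. If 0 < |z + 3| < δ then |(3z - 11) + 20| = 3|z + 3| < 3·(ε/3) = ε.

δ = ε/3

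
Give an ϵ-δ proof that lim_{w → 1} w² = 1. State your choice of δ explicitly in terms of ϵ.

δ = min(1, ϵ/3)

Let ϵ > 0. We seek δ > 0 with 0 < |w − 1| < δ ⇒ |w² − 1| < ϵ.
Factor: w² − 1 = (w − 1)(w + 1), so |w² − 1| = |w − 1|·|w + 1|.
Restrict δ ≤ 1. Then |w − 1| < 1 gives |w| < 2, so by the triangle inequality |w + 1| ≤ 2 + 1 = 3.
Hence |w² − 1| ≤ 3|w − 1|, which is < ϵ once |w − 1| < ϵ/3.
Take δ = min(1, ϵ/3). If 0 < |w − 1| < δ then both bounds hold and |w² − 1| ≤ 3|w − 1| < 3·(ϵ/3) = ϵ.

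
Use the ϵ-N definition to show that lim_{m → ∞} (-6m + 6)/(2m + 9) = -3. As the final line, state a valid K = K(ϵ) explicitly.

K = (33/2)/ϵ

Suppose ϵ > 0. For m ≥ 1, |(-6m + 6)/(2m + 9) + 3| = |66|/(2(2m + 9)) = 66/(2(2m + 9)).
Since 2m + 9 ≥ 2m for m ≥ 1, this is ≤ 66/(2·2m) = (33/2)/m.
So |(-6m + 6)/(2m + 9) + 3| < ϵ whenever m > (33/2)/ϵ.
Take K = (33/2)/ϵ. If m > K then |(-6m + 6)/(2m + 9) + 3| ≤ (33/2)/m < ϵ.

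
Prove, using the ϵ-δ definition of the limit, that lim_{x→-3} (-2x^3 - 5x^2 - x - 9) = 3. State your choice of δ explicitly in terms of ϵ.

δ = min(1, ϵ/40)

Let ϵ > 0 be given. We want δ > 0 such that 0 < |x + 3| < δ implies |(-2x^3 - 5x^2 - x - 9) − 3| < ϵ.
(-2x^3 - 5x^2 - x - 9) − 3 = -2x^3 - 5x^2 - x - 12 = (x + 3)(-2x^2 + x - 4).
So |(-2x^3 - 5x^2 - x - 9) − 3| = |x + 3|·|-2x^2 + x - 4|.
Assume first that |x + 3| < 1, so |x| < 4. Then |-2x^2 + x - 4| ≤ 2·4^2 + 4 + 4 = 40.
Hence |(-2x^3 - 5x^2 - x - 9) − 3| ≤ 40|x + 3| < ϵ provided |x + 3| < ϵ/40.
Choosing δ = min(1, ϵ/40) ensures both conditions, hence |(-2x^3 - 5x^2 - x - 9) − 3| < ϵ.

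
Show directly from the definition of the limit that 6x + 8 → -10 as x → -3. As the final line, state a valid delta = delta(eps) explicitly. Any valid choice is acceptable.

Suppose eps > 0. We need delta > 0 so that 0 < |x + 3| < delta implies |(6x + 8) + 10| < eps.
Since (6x + 8) + 10 = 6(x + 3), we have |(6x + 8) + 10| = 6|x + 3|.
So 6|x + 3| < eps exactly when |x + 3| < eps/6.
Take delta = eps/6. If 0 < |x + 3| < delta then |(6x + 8) + 10| = 6|x + 3| < 6·(eps/6) = eps.

delta = eps/6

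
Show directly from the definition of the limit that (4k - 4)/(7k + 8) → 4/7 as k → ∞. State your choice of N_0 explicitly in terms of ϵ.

N_0 = (60/49)/ϵ

Suppose ϵ > 0. For k ≥ 1, |(4k - 4)/(7k + 8) − (4/7)| = |-60|/(7(7k + 8)) = 60/(7(7k + 8)).
Since 7k + 8 ≥ 7k for k ≥ 1, this is ≤ 60/(7·7k) = (60/49)/k.
So |(4k - 4)/(7k + 8) − (4/7)| < ϵ whenever k > (60/49)/ϵ.
Take N_0 = (60/49)/ϵ. If k > N_0 then |(4k - 4)/(7k + 8) − (4/7)| ≤ (60/49)/k < ϵ.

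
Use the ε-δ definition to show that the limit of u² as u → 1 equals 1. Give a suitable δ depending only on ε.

Fix ε > 0. We seek δ > 0 with 0 < |u − 1| < δ ⇒ |u² − 1| < ε.
Factor: u² − 1 = (u − 1)(u + 1), so |u² − 1| = |u − 1|·|u + 1|.
Restrict δ ≤ 1. Then |u − 1| < 1 gives |u| < 2, so by the triangle inequality |u + 1| ≤ 2 + 1 = 3.
Hence |u² − 1| ≤ 3|u − 1|, which is < ε once |u − 1| < ε/3.
Take δ = min(1, ε/3). If 0 < |u − 1| < δ then both bounds hold and |u² − 1| ≤ 3|u − 1| < 3·(ε/3) = ε.

δ = min(1, ε/3)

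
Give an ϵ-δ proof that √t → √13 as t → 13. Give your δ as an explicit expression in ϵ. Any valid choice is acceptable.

δ = min(13, √13·ϵ)

Let ϵ > 0. We want δ > 0 such that 0 < |t − 13| < δ implies |√t − √13| < ϵ.
Rationalise: √t − √13 = (t − 13)/(√t + √13), so |√t − √13| = |t − 13|/(√t + √13).
Restrict δ ≤ 13 so that |t − 13| < 13 forces t > 0, and then √t + √13 > √13.
Hence |√t − √13| < |t − 13|/√13, which is < ϵ once |t − 13| < √13·ϵ.
Take δ = min(13, √13·ϵ). If 0 < |t − 13| < δ then t > 0 and |√t − √13| < |t − 13|/√13 < ϵ.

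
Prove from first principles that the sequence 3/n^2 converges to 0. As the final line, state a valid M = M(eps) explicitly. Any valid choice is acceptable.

M = (3/eps)^{1/2}

Let eps > 0. For n ≥ 1, |3/n^2 − 0| = 3/n^2.
3/n^2 < eps ⇔ n^2 > 3/eps ⇔ n > (3/eps)^{1/2}.
Take M = (3/eps)^{1/2}. Then n > M implies 3/n^2 < eps.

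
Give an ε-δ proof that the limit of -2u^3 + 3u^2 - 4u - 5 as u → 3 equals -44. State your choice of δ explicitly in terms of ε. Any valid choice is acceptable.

δ = min(2, ε/78)

Suppose ε > 0. We want δ > 0 such that 0 < |u − 3| < δ implies |(-2u^3 + 3u^2 - 4u - 5) + 44| < ε.
(-2u^3 + 3u^2 - 4u - 5) + 44 = -2u^3 + 3u^2 - 4u + 39 = (u − 3)(-2u^2 - 3u - 13).
So |(-2u^3 + 3u^2 - 4u - 5) + 44| = |u − 3|·|-2u^2 - 3u - 13|.
Require δ ≤ 2. Then |u − 3| < 2 gives |u| < 5, and by the triangle inequality |-2u^2 - 3u - 13| ≤ 2·5^2 + 3·5 + 13 = 78.
Hence |(-2u^3 + 3u^2 - 4u - 5) + 44| ≤ 78|u − 3| < ε provided |u − 3| < ε/78.
Choosing δ = min(2, ε/78) ensures both conditions, hence |(-2u^3 + 3u^2 - 4u - 5) + 44| < ε.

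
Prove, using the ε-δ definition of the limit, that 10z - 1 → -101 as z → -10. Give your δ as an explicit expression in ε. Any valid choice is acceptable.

δ = ε/10

Let ε > 0. We need δ > 0 so that 0 < |z + 10| < δ implies |(10z - 1) + 101| < ε.
|(10z - 1) + 101| = |10z + 100| = 10|z + 10|.
So 10|z + 10| < ε exactly when |z + 10| < ε/10.
Choosing δ = ε/10 gives |(10z - 1) + 101| = 10|z + 10| < ε whenever |z + 10| < δ.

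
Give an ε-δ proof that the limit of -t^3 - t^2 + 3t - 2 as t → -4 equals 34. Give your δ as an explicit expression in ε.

Let ε > 0. We want δ > 0 such that 0 < |t + 4| < δ implies |(-t^3 - t^2 + 3t - 2) − 34| < ε.
(-t^3 - t^2 + 3t - 2) − 34 = -t^3 - t^2 + 3t - 36 = (t + 4)(-t^2 + 3t - 9).
So |(-t^3 - t^2 + 3t - 2) − 34| = |t + 4|·|-t^2 + 3t - 9|.
Require δ ≤ 1. Then |t + 4| < 1 gives |t| < 5, and by the triangle inequality |-t^2 + 3t - 9| ≤ 5^2 + 3·5 + 9 = 49.
Hence |(-t^3 - t^2 + 3t - 2) − 34| ≤ 49|t + 4| < ε provided |t + 4| < ε/49.
Take δ = min(1, ε/49). Then 0 < |t + 4| < δ gives both |t + 4| < 1 and |t + 4| < ε/49, so |(-t^3 - t^2 + 3t - 2) − 34| < ε.

δ = min(1, ε/49)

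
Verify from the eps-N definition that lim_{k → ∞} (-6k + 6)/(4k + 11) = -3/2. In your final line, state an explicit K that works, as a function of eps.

K = (45/8)/eps

Let eps > 0 be given. For k ≥ 1, |(-6k + 6)/(4k + 11) + 3/2| = |90|/(4(4k + 11)) = 90/(4(4k + 11)).
Since 4k + 11 ≥ 4k for k ≥ 1, this is ≤ 90/(4·4k) = (45/8)/k.
So |(-6k + 6)/(4k + 11) + 3/2| < eps whenever k > (45/8)/eps.
Take K = (45/8)/eps. If k > K then |(-6k + 6)/(4k + 11) + 3/2| ≤ (45/8)/k < eps.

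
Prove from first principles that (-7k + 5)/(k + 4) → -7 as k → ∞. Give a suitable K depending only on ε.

K = 33/ε

Suppose ε > 0. For k ≥ 1, |(-7k + 5)/(k + 4) + 7| = |33|/((k + 4)) = 33/((k + 4)).
Since k + 4 ≥ k for k ≥ 1, this is ≤ 33/(k) = 33/k.
So |(-7k + 5)/(k + 4) + 7| < ε whenever k > 33/ε.
Take K = 33/ε. If k > K then |(-7k + 5)/(k + 4) + 7| ≤ 33/k < ε.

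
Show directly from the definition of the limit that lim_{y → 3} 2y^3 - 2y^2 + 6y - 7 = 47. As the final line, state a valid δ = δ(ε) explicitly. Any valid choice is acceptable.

δ = min(1, ε/66)

Let ε > 0 be given. We want δ > 0 such that 0 < |y − 3| < δ implies |(2y^3 - 2y^2 + 6y - 7) − 47| < ε.
(2y^3 - 2y^2 + 6y - 7) − 47 = 2y^3 - 2y^2 + 6y - 54 = (y − 3)(2y^2 + 4y + 18).
So |(2y^3 - 2y^2 + 6y - 7) − 47| = |y − 3|·|2y^2 + 4y + 18|.
Require δ ≤ 1. Then |y − 3| < 1 gives |y| < 4, and by the triangle inequality |2y^2 + 4y + 18| ≤ 2·4^2 + 4·4 + 18 = 66.
Hence |(2y^3 - 2y^2 + 6y - 7) − 47| ≤ 66|y − 3| < ε provided |y − 3| < ε/66.
Take δ = min(1, ε/66). Then 0 < |y − 3| < δ gives both |y − 3| < 1 and |y − 3| < ε/66, so |(2y^3 - 2y^2 + 6y - 7) − 47| < ε.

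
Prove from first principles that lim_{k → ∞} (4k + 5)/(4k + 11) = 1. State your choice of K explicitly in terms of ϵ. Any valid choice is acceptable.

Suppose ϵ > 0. For k ≥ 1, |(4k + 5)/(4k + 11) − 1| = |-24|/(4(4k + 11)) = 24/(4(4k + 11)).
Since 4k + 11 ≥ 4k for k ≥ 1, this is ≤ 24/(4·4k) = (3/2)/k.
So |(4k + 5)/(4k + 11) − 1| < ϵ whenever k > (3/2)/ϵ.
Take K = (3/2)/ϵ. If k > K then |(4k + 5)/(4k + 11) − 1| ≤ (3/2)/k < ϵ.

K = (3/2)/ϵ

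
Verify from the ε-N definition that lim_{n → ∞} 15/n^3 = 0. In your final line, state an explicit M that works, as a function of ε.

M = (15/ε)^{1/3}

Let ε > 0 be given. For n ≥ 1, |15/n^3 − 0| = 15/n^3.
15/n^3 < ε ⇔ n^3 > 15/ε ⇔ n > (15/ε)^{1/3}.
Take M = (15/ε)^{1/3}. Then n > M implies 15/n^3 < ε.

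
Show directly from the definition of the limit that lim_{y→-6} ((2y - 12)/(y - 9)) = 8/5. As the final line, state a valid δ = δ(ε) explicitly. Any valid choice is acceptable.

Let ε > 0. We want δ > 0 with 0 < |y + 6| < δ ⇒ |(2y - 12)/(y - 9) − (8/5)| < ε.
Combining over a common denominator, (2y - 12)/(y - 9) − (8/5) = [(2y - 12)·(-15) − (-24)·(y - 9)] / [(-15)·(y - 9)] = -6(y + 6) / ((-15)(y - 9)).
So |(2y - 12)/(y - 9) − (8/5)| = 6|y + 6| / (15·|y − 9|).
Restrict δ ≤ 15/2. Then |y + 6| < 15/2 gives |y − 9| = |(y + 6) + (-15)| ≥ 15 − 15/2 = 15/2.
Hence |(2y - 12)/(y - 9) − (8/5)| < 6|y + 6|/(15·(15/2)) = (4/75)|y + 6|, which is < ε once |y + 6| < (75/4)ε.
Take δ = min(15/2, (75/4)ε). Then 0 < |y + 6| < δ forces both bounds, so |(2y - 12)/(y - 9) − (8/5)| < ε.

δ = min(15/2, (75/4)ε)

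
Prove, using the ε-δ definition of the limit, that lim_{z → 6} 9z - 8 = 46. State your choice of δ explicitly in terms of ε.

Suppose ε > 0. We need δ > 0 so that 0 < |z − 6| < δ implies |(9z - 8) − 46| < ε.
Since (9z - 8) − 46 = 9(z − 6), we have |(9z - 8) − 46| = 9|z − 6|.
So 9|z − 6| < ε exactly when |z − 6| < ε/9.
Take δ = ε/9. If 0 < |z − 6| < δ then |(9z - 8) − 46| = 9|z − 6| < 9·(ε/9) = ε.

δ = ε/9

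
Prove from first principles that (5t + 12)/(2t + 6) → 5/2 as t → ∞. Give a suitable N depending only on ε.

N = (3/2)/ε

Let ε > 0. We seek N > 0 such that t > N implies |(5t + 12)/(2t + 6) − (5/2)| < ε.
(5t + 12)/(2t + 6) − (5/2) = (2(5t + 12) − 5(2t + 6)) / (2(2t + 6)) = -6/(2(2t + 6)).
For t > 0 we have 2t + 6 > 2t, so |(5t + 12)/(2t + 6) − (5/2)| = 6/(2(2t + 6)) < 6/(2·2t) = (3/2)/t.
Thus |(5t + 12)/(2t + 6) − (5/2)| < ε whenever t > (3/2)/ε.
Take N = (3/2)/ε. If t > N then |(5t + 12)/(2t + 6) − (5/2)| < (3/2)/t < ε.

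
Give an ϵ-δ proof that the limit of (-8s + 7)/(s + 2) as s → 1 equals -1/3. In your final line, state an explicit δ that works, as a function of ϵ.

Let ϵ > 0. We want δ > 0 with 0 < |s − 1| < δ ⇒ |(-8s + 7)/(s + 2) + 1/3| < ϵ.
Combining over a common denominator, (-8s + 7)/(s + 2) + 1/3 = [(-8s + 7)·3 − (-1)·(s + 2)] / [3·(s + 2)] = -23(s − 1) / (3(s + 2)).
So |(-8s + 7)/(s + 2) + 1/3| = 23|s − 1| / (3·|s + 2|).
Require δ ≤ 3/2, so |s + 2| ≥ |3| − |s − 1| > 3 − 3/2 = 3/2.
Hence |(-8s + 7)/(s + 2) + 1/3| < 23|s − 1|/(3·(3/2)) = (46/9)|s − 1|, which is < ϵ once |s − 1| < (9/46)ϵ.
Take δ = min(3/2, (9/46)ϵ). Then 0 < |s − 1| < δ forces both bounds, so |(-8s + 7)/(s + 2) + 1/3| < ϵ.

δ = min(3/2, (9/46)ϵ)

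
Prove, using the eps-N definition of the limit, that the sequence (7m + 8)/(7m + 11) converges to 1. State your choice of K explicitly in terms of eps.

K = (3/7)/eps

Fix eps > 0. For m ≥ 1, |(7m + 8)/(7m + 11) − 1| = |-21|/(7(7m + 11)) = 21/(7(7m + 11)).
Since 7m + 11 ≥ 7m for m ≥ 1, this is ≤ 21/(7·7m) = (3/7)/m.
So |(7m + 8)/(7m + 11) − 1| < eps whenever m > (3/7)/eps.
Take K = (3/7)/eps. If m > K then |(7m + 8)/(7m + 11) − 1| ≤ (3/7)/m < eps.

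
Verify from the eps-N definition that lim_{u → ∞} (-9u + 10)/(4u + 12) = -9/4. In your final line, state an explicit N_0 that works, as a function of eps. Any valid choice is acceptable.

N_0 = (37/4)/eps

Let eps > 0 be given. We seek N_0 > 0 such that u > N_0 implies |(-9u + 10)/(4u + 12) + 9/4| < eps.
(-9u + 10)/(4u + 12) + 9/4 = (4(-9u + 10) − (-9)(4u + 12)) / (4(4u + 12)) = 148/(4(4u + 12)).
For u > 0 we have 4u + 12 > 4u, so |(-9u + 10)/(4u + 12) + 9/4| = 148/(4(4u + 12)) < 148/(4·4u) = (37/4)/u.
Thus |(-9u + 10)/(4u + 12) + 9/4| < eps whenever u > (37/4)/eps.
Take N_0 = (37/4)/eps. If u > N_0 then |(-9u + 10)/(4u + 12) + 9/4| < (37/4)/u < eps.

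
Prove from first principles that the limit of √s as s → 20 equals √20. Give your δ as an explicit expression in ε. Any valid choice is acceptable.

δ = min(20, √20·ε)

Let ε > 0. We want δ > 0 such that 0 < |s − 20| < δ implies |√s − √20| < ε.
Multiplying by the conjugate, |√s − √20| = |s − 20|/(√s + √20).
Restrict δ ≤ 20 so that |s − 20| < 20 forces s > 0, and then √s + √20 > √20.
Hence |√s − √20| < |s − 20|/√20, which is < ε once |s − 20| < √20·ε.
Take δ = min(20, √20·ε). If 0 < |s − 20| < δ then s > 0 and |√s − √20| < |s − 20|/√20 < ε.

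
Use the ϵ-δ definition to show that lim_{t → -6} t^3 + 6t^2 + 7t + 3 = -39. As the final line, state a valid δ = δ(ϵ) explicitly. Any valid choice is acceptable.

δ = min(1, ϵ/56)

Let ϵ > 0 be given. We want δ > 0 such that 0 < |t + 6| < δ implies |(t^3 + 6t^2 + 7t + 3) + 39| < ϵ.
(t^3 + 6t^2 + 7t + 3) + 39 = t^3 + 6t^2 + 7t + 42 = (t + 6)(t^2 + 7).
So |(t^3 + 6t^2 + 7t + 3) + 39| = |t + 6|·|t^2 + 7|.
Require δ ≤ 1. Then |t + 6| < 1 gives |t| < 7, and by the triangle inequality |t^2 + 7| ≤ 7^2 + 7 = 56.
Hence |(t^3 + 6t^2 + 7t + 3) + 39| ≤ 56|t + 6| < ϵ provided |t + 6| < ϵ/56.
Take δ = min(1, ϵ/56). Then 0 < |t + 6| < δ gives both |t + 6| < 1 and |t + 6| < ϵ/56, so |(t^3 + 6t^2 + 7t + 3) + 39| < ϵ.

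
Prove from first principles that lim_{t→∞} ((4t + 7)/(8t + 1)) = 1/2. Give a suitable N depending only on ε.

Let ε > 0. We seek N > 0 such that t > N implies |(4t + 7)/(8t + 1) − (1/2)| < ε.
(4t + 7)/(8t + 1) − (1/2) = (8(4t + 7) − 4(8t + 1)) / (8(8t + 1)) = 52/(8(8t + 1)).
For t > 0 we have 8t + 1 > 8t, so |(4t + 7)/(8t + 1) − (1/2)| = 52/(8(8t + 1)) < 52/(8·8t) = (13/16)/t.
Thus |(4t + 7)/(8t + 1) − (1/2)| < ε whenever t > (13/16)/ε.
Take N = (13/16)/ε. If t > N then |(4t + 7)/(8t + 1) − (1/2)| < (13/16)/t < ε.

N = (13/16)/ε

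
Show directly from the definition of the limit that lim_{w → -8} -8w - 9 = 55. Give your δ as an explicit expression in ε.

Let ε > 0 be given. We need δ > 0 so that 0 < |w + 8| < δ implies |(-8w - 9) − 55| < ε.
Since (-8w - 9) − 55 = -8(w + 8), we have |(-8w - 9) − 55| = 8|w + 8|.
Thus it suffices that |w + 8| < ε/8.
Choosing δ = ε/8 gives |(-8w - 9) − 55| = 8|w + 8| < ε whenever |w + 8| < δ.

δ = ε/8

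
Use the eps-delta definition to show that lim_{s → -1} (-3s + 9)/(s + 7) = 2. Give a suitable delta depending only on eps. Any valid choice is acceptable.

Fix eps > 0. We want delta > 0 with 0 < |s + 1| < delta ⇒ |(-3s + 9)/(s + 7) − 2| < eps.
Combining over a common denominator, (-3s + 9)/(s + 7) − 2 = [(-3s + 9)·6 − 12·(s + 7)] / [6·(s + 7)] = -30(s + 1) / (6(s + 7)).
So |(-3s + 9)/(s + 7) − 2| = 30|s + 1| / (6·|s + 7|).
Restrict delta ≤ 3. Then |s + 1| < 3 gives |s + 7| = |(s + 1) + 6| ≥ 6 − 3 = 3.
Hence |(-3s + 9)/(s + 7) − 2| < 30|s + 1|/(6·3) = (5/3)|s + 1|, which is < eps once |s + 1| < (3/5)eps.
Take delta = min(3, (3/5)eps). Then 0 < |s + 1| < delta forces both bounds, so |(-3s + 9)/(s + 7) − 2| < eps.

delta = min(3, (3/5)eps)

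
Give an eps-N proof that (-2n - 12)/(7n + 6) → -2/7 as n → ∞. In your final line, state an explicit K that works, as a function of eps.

K = (72/49)/eps

Let eps > 0. For n ≥ 1, |(-2n - 12)/(7n + 6) + 2/7| = |-72|/(7(7n + 6)) = 72/(7(7n + 6)).
Since 7n + 6 ≥ 7n for n ≥ 1, this is ≤ 72/(7·7n) = (72/49)/n.
So |(-2n - 12)/(7n + 6) + 2/7| < eps whenever n > (72/49)/eps.
Take K = (72/49)/eps. If n > K then |(-2n - 12)/(7n + 6) + 2/7| ≤ (72/49)/n < eps.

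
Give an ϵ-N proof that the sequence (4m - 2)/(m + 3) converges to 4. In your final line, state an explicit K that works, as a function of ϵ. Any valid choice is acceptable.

K = 14/ϵ

Fix ϵ > 0. For m ≥ 1, |(4m - 2)/(m + 3) − 4| = |-14|/((m + 3)) = 14/((m + 3)).
Since m + 3 ≥ m for m ≥ 1, this is ≤ 14/(m) = 14/m.
So |(4m - 2)/(m + 3) − 4| < ϵ whenever m > 14/ϵ.
Take K = 14/ϵ. If m > K then |(4m - 2)/(m + 3) − 4| ≤ 14/m < ϵ.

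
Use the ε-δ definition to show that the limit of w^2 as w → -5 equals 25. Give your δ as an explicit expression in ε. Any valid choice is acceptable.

δ = min(1, ε/11)

Suppose ε > 0. We seek δ > 0 with 0 < |w + 5| < δ ⇒ |w^2 − 25| < ε.
Factor: w^2 − 25 = (w + 5)(w - 5), so |w^2 − 25| = |w + 5|·|w - 5|.
Restrict δ ≤ 1. Then |w + 5| < 1 gives |w| < 6, so by the triangle inequality |w - 5| ≤ 6 + 5 = 11.
Hence |w^2 − 25| ≤ 11|w + 5|, which is < ε once |w + 5| < ε/11.
Take δ = min(1, ε/11). If 0 < |w + 5| < δ then both bounds hold and |w^2 − 25| ≤ 11|w + 5| < 11·(ε/11) = ε.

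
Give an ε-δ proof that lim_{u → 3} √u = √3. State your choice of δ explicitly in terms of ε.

Let ε > 0. We want δ > 0 such that 0 < |u − 3| < δ implies |√u − √3| < ε.
Multiplying by the conjugate, |√u − √3| = |u − 3|/(√u + √3).
Restrict δ ≤ 3 so that |u − 3| < 3 forces u > 0, and then √u + √3 > √3.
Hence |√u − √3| < |u − 3|/√3, which is < ε once |u − 3| < √3·ε.
Take δ = min(3, √3·ε). If 0 < |u − 3| < δ then u > 0 and |√u − √3| < |u − 3|/√3 < ε.

δ = min(3, √3·ε)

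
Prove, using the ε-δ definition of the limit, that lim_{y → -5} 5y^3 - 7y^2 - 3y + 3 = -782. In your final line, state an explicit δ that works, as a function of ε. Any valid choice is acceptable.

Let ε > 0 be given. We want δ > 0 such that 0 < |y + 5| < δ implies |(5y^3 - 7y^2 - 3y + 3) + 782| < ε.
(5y^3 - 7y^2 - 3y + 3) + 782 = 5y^3 - 7y^2 - 3y + 785 = (y + 5)(5y^2 - 32y + 157).
So |(5y^3 - 7y^2 - 3y + 3) + 782| = |y + 5|·|5y^2 - 32y + 157|.
Require δ ≤ 2. Then |y + 5| < 2 gives |y| < 7, and by the triangle inequality |5y^2 - 32y + 157| ≤ 5·7^2 + 32·7 + 157 = 626.
Hence |(5y^3 - 7y^2 - 3y + 3) + 782| ≤ 626|y + 5| < ε provided |y + 5| < ε/626.
Choosing δ = min(2, ε/626) ensures both conditions, hence |(5y^3 - 7y^2 - 3y + 3) + 782| < ε.

δ = min(2, ε/626)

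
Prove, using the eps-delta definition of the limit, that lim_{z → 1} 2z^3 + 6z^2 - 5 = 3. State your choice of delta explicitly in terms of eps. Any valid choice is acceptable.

delta = min(1, eps/32)

Suppose eps > 0. We want delta > 0 such that 0 < |z − 1| < delta implies |(2z^3 + 6z^2 - 5) − 3| < eps.
(2z^3 + 6z^2 - 5) − 3 = 2z^3 + 6z^2 - 8 = (z − 1)(2z^2 + 8z + 8).
So |(2z^3 + 6z^2 - 5) − 3| = |z − 1|·|2z^2 + 8z + 8|.
Require delta ≤ 1. Then |z − 1| < 1 gives |z| < 2, and by the triangle inequality |2z^2 + 8z + 8| ≤ 2·2^2 + 8·2 + 8 = 32.
Hence |(2z^3 + 6z^2 - 5) − 3| ≤ 32|z − 1| < eps provided |z − 1| < eps/32.
Take delta = min(1, eps/32). Then 0 < |z − 1| < delta gives both |z − 1| < 1 and |z − 1| < eps/32, so |(2z^3 + 6z^2 - 5) − 3| < eps.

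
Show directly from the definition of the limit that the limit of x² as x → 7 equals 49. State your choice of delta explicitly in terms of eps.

Suppose eps > 0. We seek delta > 0 with 0 < |x − 7| < delta ⇒ |x² − 49| < eps.
Factor: x² − 49 = (x − 7)(x + 7), so |x² − 49| = |x − 7|·|x + 7|.
Impose delta ≤ 1 so that |x| < 8; then |x + 7| ≤ 15.
Hence |x² − 49| ≤ 15|x − 7|, which is < eps once |x − 7| < eps/15.
Take delta = min(1, eps/15). If 0 < |x − 7| < delta then both bounds hold and |x² − 49| ≤ 15|x − 7| < 15·(eps/15) = eps.

delta = min(1, eps/15)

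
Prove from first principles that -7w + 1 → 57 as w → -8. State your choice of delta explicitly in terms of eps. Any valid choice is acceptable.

Suppose eps > 0. We need delta > 0 so that 0 < |w + 8| < delta implies |(-7w + 1) − 57| < eps.
Since (-7w + 1) − 57 = -7(w + 8), we have |(-7w + 1) − 57| = 7|w + 8|.
Thus it suffices that |w + 8| < eps/7.
Take delta = eps/7. If 0 < |w + 8| < delta then |(-7w + 1) − 57| = 7|w + 8| < 7·(eps/7) = eps.

delta = eps/7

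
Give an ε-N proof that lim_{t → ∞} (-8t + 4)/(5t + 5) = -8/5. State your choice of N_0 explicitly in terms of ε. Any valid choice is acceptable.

Let ε > 0. We seek N_0 > 0 such that t > N_0 implies |(-8t + 4)/(5t + 5) + 8/5| < ε.
(-8t + 4)/(5t + 5) + 8/5 = (5(-8t + 4) − (-8)(5t + 5)) / (5(5t + 5)) = 60/(5(5t + 5)).
For t > 0 we have 5t + 5 > 5t, so |(-8t + 4)/(5t + 5) + 8/5| = 60/(5(5t + 5)) < 60/(5·5t) = (12/5)/t.
Thus |(-8t + 4)/(5t + 5) + 8/5| < ε whenever t > (12/5)/ε.
Take N_0 = (12/5)/ε. If t > N_0 then |(-8t + 4)/(5t + 5) + 8/5| < (12/5)/t < ε.

N_0 = (12/5)/ε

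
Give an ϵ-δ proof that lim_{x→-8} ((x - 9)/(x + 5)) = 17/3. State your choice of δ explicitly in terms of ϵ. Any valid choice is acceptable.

Suppose ϵ > 0. We want δ > 0 with 0 < |x + 8| < δ ⇒ |(x - 9)/(x + 5) − (17/3)| < ϵ.
Combining over a common denominator, (x - 9)/(x + 5) − (17/3) = [(x - 9)·(-3) − (-17)·(x + 5)] / [(-3)·(x + 5)] = 14(x + 8) / ((-3)(x + 5)).
So |(x - 9)/(x + 5) − (17/3)| = 14|x + 8| / (3·|x + 5|).
Require δ ≤ 3/2, so |x + 5| ≥ |-3| − |x + 8| > 3 − 3/2 = 3/2.
Hence |(x - 9)/(x + 5) − (17/3)| < 14|x + 8|/(3·(3/2)) = (28/9)|x + 8|, which is < ϵ once |x + 8| < (9/28)ϵ.
Take δ = min(3/2, (9/28)ϵ). Then 0 < |x + 8| < δ forces both bounds, so |(x - 9)/(x + 5) − (17/3)| < ϵ.

δ = min(3/2, (9/28)ϵ)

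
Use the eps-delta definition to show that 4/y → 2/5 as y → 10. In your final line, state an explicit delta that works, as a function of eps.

delta = min(5, (25/2)eps)

Suppose eps > 0. We seek delta > 0 such that 0 < |y − 10| < delta implies |4/y − (2/5)| < eps.
|4/y − (2/5)| = 4·|10 − y|/(10·|y|) = 4|y − 10|/(10|y|).
Require delta ≤ 5 so that |y| > 10 − 5 = 5, hence 10|y| > 50.
Then |4/y − (2/5)| < 4|y − 10|/50, which is < eps when |y − 10| < (25/2)eps.
Take delta = min(5, (25/2)eps). Then 0 < |y − 10| < delta gives both |y − 10| < 5 and |y − 10| < (25/2)eps, so |4/y − (2/5)| < eps.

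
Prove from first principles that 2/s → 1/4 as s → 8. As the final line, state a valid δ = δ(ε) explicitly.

δ = min(4, 16ε)

Let ε > 0. We seek δ > 0 such that 0 < |s − 8| < δ implies |2/s − (1/4)| < ε.
|2/s − (1/4)| = 2·|8 − s|/(8·|s|) = 2|s − 8|/(8|s|).
Restrict δ ≤ 4. Then |s − 8| < 4 gives |s| > 4, so 8|s| > 32.
Then |2/s − (1/4)| < 2|s − 8|/32, which is < ε when |s − 8| < 16ε.
Take δ = min(4, 16ε). Then 0 < |s − 8| < δ gives both |s − 8| < 4 and |s − 8| < 16ε, so |2/s − (1/4)| < ε.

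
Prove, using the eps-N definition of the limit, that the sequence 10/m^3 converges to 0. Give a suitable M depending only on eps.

M = (10/eps)^{1/3}

Fix eps > 0. For m ≥ 1, |10/m^3 − 0| = 10/m^3.
10/m^3 < eps ⇔ m^3 > 10/eps ⇔ m > (10/eps)^{1/3}.
Take M = (10/eps)^{1/3}. Then m > M implies 10/m^3 < eps.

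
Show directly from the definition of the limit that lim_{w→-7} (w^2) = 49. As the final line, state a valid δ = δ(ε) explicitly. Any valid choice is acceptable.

δ = min(1, ε/15)

Let ε > 0. We seek δ > 0 with 0 < |w + 7| < δ ⇒ |w^2 − 49| < ε.
Factor: w^2 − 49 = (w + 7)(w - 7), so |w^2 − 49| = |w + 7|·|w - 7|.
Restrict δ ≤ 1. Then |w + 7| < 1 gives |w| < 8, so by the triangle inequality |w - 7| ≤ 8 + 7 = 15.
Hence |w^2 − 49| ≤ 15|w + 7|, which is < ε once |w + 7| < ε/15.
Take δ = min(1, ε/15). If 0 < |w + 7| < δ then both bounds hold and |w^2 − 49| ≤ 15|w + 7| < 15·(ε/15) = ε.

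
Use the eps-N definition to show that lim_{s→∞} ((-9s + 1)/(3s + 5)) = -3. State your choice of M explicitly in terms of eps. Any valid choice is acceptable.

M = (16/3)/eps

Let eps > 0 be given. We seek M > 0 such that s > M implies |(-9s + 1)/(3s + 5) + 3| < eps.
(-9s + 1)/(3s + 5) + 3 = (3(-9s + 1) − (-9)(3s + 5)) / (3(3s + 5)) = 48/(3(3s + 5)).
For s > 0 we have 3s + 5 > 3s, so |(-9s + 1)/(3s + 5) + 3| = 48/(3(3s + 5)) < 48/(3·3s) = (16/3)/s.
Thus |(-9s + 1)/(3s + 5) + 3| < eps whenever s > (16/3)/eps.
Take M = (16/3)/eps. If s > M then |(-9s + 1)/(3s + 5) + 3| < (16/3)/s < eps.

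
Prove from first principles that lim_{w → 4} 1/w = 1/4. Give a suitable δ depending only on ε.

δ = min(2, 8ε)

Let ε > 0 be given. We seek δ > 0 such that 0 < |w − 4| < δ implies |1/w − (1/4)| < ε.
|1/w − (1/4)| = |4 − w|/(4·|w|) = |w − 4|/(4|w|).
Restrict δ ≤ 2. Then |w − 4| < 2 gives |w| > 2, so 4|w| > 8.
Then |1/w − (1/4)| < |w − 4|/8, which is < ε when |w − 4| < 8ε.
Take δ = min(2, 8ε). Then 0 < |w − 4| < δ gives both |w − 4| < 2 and |w − 4| < 8ε, so |1/w − (1/4)| < ε.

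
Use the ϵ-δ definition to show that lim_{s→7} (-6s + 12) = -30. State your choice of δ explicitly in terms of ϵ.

δ = ϵ/6

Let ϵ > 0 be given. We need δ > 0 so that 0 < |s − 7| < δ implies |(-6s + 12) + 30| < ϵ.
|(-6s + 12) + 30| = |-6s + 42| = 6|s − 7|.
Thus it suffices that |s − 7| < ϵ/6.
Take δ = ϵ/6. If 0 < |s − 7| < δ then |(-6s + 12) + 30| = 6|s − 7| < 6·(ϵ/6) = ϵ.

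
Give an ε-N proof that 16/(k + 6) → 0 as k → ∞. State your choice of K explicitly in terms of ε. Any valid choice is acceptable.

K = 16/ε

Let ε > 0 be given. For k ≥ 1, |16/(k + 6) − 0| = 16/(k + 6) ≤ 16/k.
We need 16/k < ε, i.e. k > 16/ε.
Take K = 16/ε. If k > K then |16/(k + 6)| ≤ 16/k < ε.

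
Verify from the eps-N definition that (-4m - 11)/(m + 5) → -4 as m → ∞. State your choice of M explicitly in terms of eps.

Suppose eps > 0. For m ≥ 1, |(-4m - 11)/(m + 5) + 4| = |9|/((m + 5)) = 9/((m + 5)).
Since m + 5 ≥ m for m ≥ 1, this is ≤ 9/(m) = 9/m.
So |(-4m - 11)/(m + 5) + 4| < eps whenever m > 9/eps.
Take M = 9/eps. If m > M then |(-4m - 11)/(m + 5) + 4| ≤ 9/m < eps.

M = 9/eps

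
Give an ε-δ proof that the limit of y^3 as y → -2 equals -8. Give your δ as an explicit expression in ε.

Let ε > 0 be given. We seek δ > 0 with 0 < |y + 2| < δ ⇒ |y^3 + 8| < ε.
Factor: y^3 + 8 = (y + 2)(y^2 - 2y + 4), so |y^3 + 8| = |y + 2|·|y^2 - 2y + 4|.
Impose δ ≤ 1 so that |y| < 3; then |y^2 - 2y + 4| ≤ 19.
Hence |y^3 + 8| ≤ 19|y + 2|, which is < ε once |y + 2| < ε/19.
Take δ = min(1, ε/19). If 0 < |y + 2| < δ then both bounds hold and |y^3 + 8| ≤ 19|y + 2| < 19·(ε/19) = ε.

δ = min(1, ε/19)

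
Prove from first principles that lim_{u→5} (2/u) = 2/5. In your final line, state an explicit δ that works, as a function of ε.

δ = min(5/2, (25/4)ε)

Let ε > 0 be given. We seek δ > 0 such that 0 < |u − 5| < δ implies |2/u − (2/5)| < ε.
|2/u − (2/5)| = 2·|5 − u|/(5·|u|) = 2|u − 5|/(5|u|).
Restrict δ ≤ 5/2. Then |u − 5| < 5/2 gives |u| > 5/2, so 5|u| > 25/2.
Then |2/u − (2/5)| < 2|u − 5|/(25/2), which is < ε when |u − 5| < (25/4)ε.
Take δ = min(5/2, (25/4)ε). Then 0 < |u − 5| < δ gives both |u − 5| < 5/2 and |u − 5| < (25/4)ε, so |2/u − (2/5)| < ε.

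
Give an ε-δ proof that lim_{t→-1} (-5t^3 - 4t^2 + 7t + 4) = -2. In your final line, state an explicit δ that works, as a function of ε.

δ = min(1, ε/28)

Let ε > 0. We want δ > 0 such that 0 < |t + 1| < δ implies |(-5t^3 - 4t^2 + 7t + 4) + 2| < ε.
(-5t^3 - 4t^2 + 7t + 4) + 2 = -5t^3 - 4t^2 + 7t + 6 = (t + 1)(-5t^2 + t + 6).
So |(-5t^3 - 4t^2 + 7t + 4) + 2| = |t + 1|·|-5t^2 + t + 6|.
Assume first that |t + 1| < 1, so |t| < 2. Then |-5t^2 + t + 6| ≤ 5·2^2 + 2 + 6 = 28.
Hence |(-5t^3 - 4t^2 + 7t + 4) + 2| ≤ 28|t + 1| < ε provided |t + 1| < ε/28.
Take δ = min(1, ε/28). Then 0 < |t + 1| < δ gives both |t + 1| < 1 and |t + 1| < ε/28, so |(-5t^3 - 4t^2 + 7t + 4) + 2| < ε.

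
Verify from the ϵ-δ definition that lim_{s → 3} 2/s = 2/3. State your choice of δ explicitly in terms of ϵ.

Let ϵ > 0 be given. We seek δ > 0 such that 0 < |s − 3| < δ implies |2/s − (2/3)| < ϵ.
|2/s − (2/3)| = 2·|3 − s|/(3·|s|) = 2|s − 3|/(3|s|).
Require δ ≤ 3/2 so that |s| > 3 − 3/2 = 3/2, hence 3|s| > 9/2.
Then |2/s − (2/3)| < 2|s − 3|/(9/2), which is < ϵ when |s − 3| < (9/4)ϵ.
Take δ = min(3/2, (9/4)ϵ). Then 0 < |s − 3| < δ gives both |s − 3| < 3/2 and |s − 3| < (9/4)ϵ, so |2/s − (2/3)| < ϵ.

δ = min(3/2, (9/4)ϵ)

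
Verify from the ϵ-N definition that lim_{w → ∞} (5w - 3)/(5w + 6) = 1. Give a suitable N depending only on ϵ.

N = (9/5)/ϵ

Fix ϵ > 0. We seek N > 0 such that w > N implies |(5w - 3)/(5w + 6) − 1| < ϵ.
(5w - 3)/(5w + 6) − 1 = (5(5w - 3) − 5(5w + 6)) / (5(5w + 6)) = -45/(5(5w + 6)).
For w > 0 we have 5w + 6 > 5w, so |(5w - 3)/(5w + 6) − 1| = 45/(5(5w + 6)) < 45/(5·5w) = (9/5)/w.
Thus |(5w - 3)/(5w + 6) − 1| < ϵ whenever w > (9/5)/ϵ.
Take N = (9/5)/ϵ. If w > N then |(5w - 3)/(5w + 6) − 1| < (9/5)/w < ϵ.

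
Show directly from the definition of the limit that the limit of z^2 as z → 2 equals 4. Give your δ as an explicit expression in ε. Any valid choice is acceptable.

Let ε > 0 be given. We seek δ > 0 with 0 < |z − 2| < δ ⇒ |z^2 − 4| < ε.
Factor: z^2 − 4 = (z − 2)(z + 2), so |z^2 − 4| = |z − 2|·|z + 2|.
Restrict δ ≤ 1. Then |z − 2| < 1 gives |z| < 3, so by the triangle inequality |z + 2| ≤ 3 + 2 = 5.
Hence |z^2 − 4| ≤ 5|z − 2|, which is < ε once |z − 2| < ε/5.
Take δ = min(1, ε/5). If 0 < |z − 2| < δ then both bounds hold and |z^2 − 4| ≤ 5|z − 2| < 5·(ε/5) = ε.

δ = min(1, ε/5)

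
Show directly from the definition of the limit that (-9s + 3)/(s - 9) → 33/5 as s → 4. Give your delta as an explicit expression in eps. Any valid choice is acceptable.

Suppose eps > 0. We want delta > 0 with 0 < |s − 4| < delta ⇒ |(-9s + 3)/(s - 9) − (33/5)| < eps.
Combining over a common denominator, (-9s + 3)/(s - 9) − (33/5) = [(-9s + 3)·(-5) − (-33)·(s - 9)] / [(-5)·(s - 9)] = 78(s − 4) / ((-5)(s - 9)).
So |(-9s + 3)/(s - 9) − (33/5)| = 78|s − 4| / (5·|s − 9|).
Require delta ≤ 5/2, so |s − 9| ≥ |-5| − |s − 4| > 5 − 5/2 = 5/2.
Hence |(-9s + 3)/(s - 9) − (33/5)| < 78|s − 4|/(5·(5/2)) = (156/25)|s − 4|, which is < eps once |s − 4| < (25/156)eps.
Take delta = min(5/2, (25/156)eps). Then 0 < |s − 4| < delta forces both bounds, so |(-9s + 3)/(s - 9) − (33/5)| < eps.

delta = min(5/2, (25/156)eps)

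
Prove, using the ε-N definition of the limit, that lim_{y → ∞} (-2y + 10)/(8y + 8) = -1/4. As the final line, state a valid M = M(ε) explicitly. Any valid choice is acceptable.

Fix ε > 0. We seek M > 0 such that y > M implies |(-2y + 10)/(8y + 8) + 1/4| < ε.
(-2y + 10)/(8y + 8) + 1/4 = (8(-2y + 10) − (-2)(8y + 8)) / (8(8y + 8)) = 96/(8(8y + 8)).
For y > 0 we have 8y + 8 > 8y, so |(-2y + 10)/(8y + 8) + 1/4| = 96/(8(8y + 8)) < 96/(8·8y) = (3/2)/y.
Thus |(-2y + 10)/(8y + 8) + 1/4| < ε whenever y > (3/2)/ε.
Take M = (3/2)/ε. If y > M then |(-2y + 10)/(8y + 8) + 1/4| < (3/2)/y < ε.

M = (3/2)/ε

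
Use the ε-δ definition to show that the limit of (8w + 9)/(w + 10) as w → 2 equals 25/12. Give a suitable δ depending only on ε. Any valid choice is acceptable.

Fix ε > 0. We want δ > 0 with 0 < |w − 2| < δ ⇒ |(8w + 9)/(w + 10) − (25/12)| < ε.
Combining over a common denominator, (8w + 9)/(w + 10) − (25/12) = [(8w + 9)·12 − 25·(w + 10)] / [12·(w + 10)] = 71(w − 2) / (12(w + 10)).
So |(8w + 9)/(w + 10) − (25/12)| = 71|w − 2| / (12·|w + 10|).
Require δ ≤ 6, so |w + 10| ≥ |12| − |w − 2| > 12 − 6 = 6.
Hence |(8w + 9)/(w + 10) − (25/12)| < 71|w − 2|/(12·6) = (71/72)|w − 2|, which is < ε once |w − 2| < (72/71)ε.
Take δ = min(6, (72/71)ε). Then 0 < |w − 2| < δ forces both bounds, so |(8w + 9)/(w + 10) − (25/12)| < ε.

δ = min(6, (72/71)ε)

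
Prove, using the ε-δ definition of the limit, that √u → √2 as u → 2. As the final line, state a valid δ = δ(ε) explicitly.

Let ε > 0 be given. We want δ > 0 such that 0 < |u − 2| < δ implies |√u − √2| < ε.
Multiplying by the conjugate, |√u − √2| = |u − 2|/(√u + √2).
Restrict δ ≤ 2 so that |u − 2| < 2 forces u > 0, and then √u + √2 > √2.
Hence |√u − √2| < |u − 2|/√2, which is < ε once |u − 2| < √2·ε.
Take δ = min(2, √2·ε). If 0 < |u − 2| < δ then u > 0 and |√u − √2| < |u − 2|/√2 < ε.

δ = min(2, √2·ε)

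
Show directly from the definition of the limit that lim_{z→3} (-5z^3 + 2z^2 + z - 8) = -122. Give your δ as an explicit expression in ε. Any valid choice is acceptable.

Suppose ε > 0. We want δ > 0 such that 0 < |z − 3| < δ implies |(-5z^3 + 2z^2 + z - 8) + 122| < ε.
(-5z^3 + 2z^2 + z - 8) + 122 = -5z^3 + 2z^2 + z + 114 = (z − 3)(-5z^2 - 13z - 38).
So |(-5z^3 + 2z^2 + z - 8) + 122| = |z − 3|·|-5z^2 - 13z - 38|.
Require δ ≤ 1. Then |z − 3| < 1 gives |z| < 4, and by the triangle inequality |-5z^2 - 13z - 38| ≤ 5·4^2 + 13·4 + 38 = 170.
Hence |(-5z^3 + 2z^2 + z - 8) + 122| ≤ 170|z − 3| < ε provided |z − 3| < ε/170.
Take δ = min(1, ε/170). Then 0 < |z − 3| < δ gives both |z − 3| < 1 and |z − 3| < ε/170, so |(-5z^3 + 2z^2 + z - 8) + 122| < ε.

δ = min(1, ε/170)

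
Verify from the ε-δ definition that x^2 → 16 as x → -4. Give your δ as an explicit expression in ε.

Let ε > 0 be given. We seek δ > 0 with 0 < |x + 4| < δ ⇒ |x^2 − 16| < ε.
Factor: x^2 − 16 = (x + 4)(x - 4), so |x^2 − 16| = |x + 4|·|x - 4|.
Restrict δ ≤ 2. Then |x + 4| < 2 gives |x| < 6, so by the triangle inequality |x - 4| ≤ 6 + 4 = 10.
Hence |x^2 − 16| ≤ 10|x + 4|, which is < ε once |x + 4| < ε/10.
Take δ = min(2, ε/10). If 0 < |x + 4| < δ then both bounds hold and |x^2 − 16| ≤ 10|x + 4| < 10·(ε/10) = ε.

δ = min(2, ε/10)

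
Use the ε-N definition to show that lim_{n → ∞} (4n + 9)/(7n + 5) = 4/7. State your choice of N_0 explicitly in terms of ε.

N_0 = (43/49)/ε

Let ε > 0 be given. For n ≥ 1, |(4n + 9)/(7n + 5) − (4/7)| = |43|/(7(7n + 5)) = 43/(7(7n + 5)).
Since 7n + 5 ≥ 7n for n ≥ 1, this is ≤ 43/(7·7n) = (43/49)/n.
So |(4n + 9)/(7n + 5) − (4/7)| < ε whenever n > (43/49)/ε.
Take N_0 = (43/49)/ε. If n > N_0 then |(4n + 9)/(7n + 5) − (4/7)| ≤ (43/49)/n < ε.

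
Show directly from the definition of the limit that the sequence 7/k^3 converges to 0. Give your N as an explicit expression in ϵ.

Let ϵ > 0 be given. For k ≥ 1, |7/k^3 − 0| = 7/k^3.
7/k^3 < ϵ ⇔ k^3 > 7/ϵ ⇔ k > (7/ϵ)^{1/3}.
Take N = (7/ϵ)^{1/3}. Then k > N implies 7/k^3 < ϵ.

N = (7/ϵ)^{1/3}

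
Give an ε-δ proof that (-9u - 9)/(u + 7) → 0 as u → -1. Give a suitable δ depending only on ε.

Suppose ε > 0. We want δ > 0 with 0 < |u + 1| < δ ⇒ |(-9u - 9)/(u + 7) − 0| < ε.
Combining over a common denominator, (-9u - 9)/(u + 7) − 0 = [(-9u - 9)·6 − 0·(u + 7)] / [6·(u + 7)] = -54(u + 1) / (6(u + 7)).
So |(-9u - 9)/(u + 7) − 0| = 54|u + 1| / (6·|u + 7|).
Require δ ≤ 3, so |u + 7| ≥ |6| − |u + 1| > 6 − 3 = 3.
Hence |(-9u - 9)/(u + 7) − 0| < 54|u + 1|/(6·3) = 3|u + 1|, which is < ε once |u + 1| < (1/3)ε.
Take δ = min(3, (1/3)ε). Then 0 < |u + 1| < δ forces both bounds, so |(-9u - 9)/(u + 7) − 0| < ε.

δ = min(3, (1/3)ε)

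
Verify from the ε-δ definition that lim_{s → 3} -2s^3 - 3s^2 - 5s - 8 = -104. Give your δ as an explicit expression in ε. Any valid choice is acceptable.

δ = min(1, ε/100)

Fix ε > 0. We want δ > 0 such that 0 < |s − 3| < δ implies |(-2s^3 - 3s^2 - 5s - 8) + 104| < ε.
(-2s^3 - 3s^2 - 5s - 8) + 104 = -2s^3 - 3s^2 - 5s + 96 = (s − 3)(-2s^2 - 9s - 32).
So |(-2s^3 - 3s^2 - 5s - 8) + 104| = |s − 3|·|-2s^2 - 9s - 32|.
Require δ ≤ 1. Then |s − 3| < 1 gives |s| < 4, and by the triangle inequality |-2s^2 - 9s - 32| ≤ 2·4^2 + 9·4 + 32 = 100.
Hence |(-2s^3 - 3s^2 - 5s - 8) + 104| ≤ 100|s − 3| < ε provided |s − 3| < ε/100.
Choosing δ = min(1, ε/100) ensures both conditions, hence |(-2s^3 - 3s^2 - 5s - 8) + 104| < ε.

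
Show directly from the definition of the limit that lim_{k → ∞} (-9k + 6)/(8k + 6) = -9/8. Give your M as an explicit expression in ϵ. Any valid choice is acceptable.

Suppose ϵ > 0. For k ≥ 1, |(-9k + 6)/(8k + 6) + 9/8| = |102|/(8(8k + 6)) = 102/(8(8k + 6)).
Since 8k + 6 ≥ 8k for k ≥ 1, this is ≤ 102/(8·8k) = (51/32)/k.
So |(-9k + 6)/(8k + 6) + 9/8| < ϵ whenever k > (51/32)/ϵ.
Take M = (51/32)/ϵ. If k > M then |(-9k + 6)/(8k + 6) + 9/8| ≤ (51/32)/k < ϵ.

M = (51/32)/ϵ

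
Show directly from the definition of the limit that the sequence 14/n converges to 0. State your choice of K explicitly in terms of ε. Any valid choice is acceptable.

Suppose ε > 0. For n ≥ 1, |14/n − 0| = 14/(n) ≤ 14/n.
We need 14/n < ε, i.e. n > 14/ε.
Take K = 14/ε. If n > K then |14/n| ≤ 14/n < ε.

K = 14/ε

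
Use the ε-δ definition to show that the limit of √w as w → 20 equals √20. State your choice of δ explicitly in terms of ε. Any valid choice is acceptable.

Suppose ε > 0. We want δ > 0 such that 0 < |w − 20| < δ implies |√w − √20| < ε.
Rationalise: √w − √20 = (w − 20)/(√w + √20), so |√w − √20| = |w − 20|/(√w + √20).
Restrict δ ≤ 20 so that |w − 20| < 20 forces w > 0, and then √w + √20 > √20.
Hence |√w − √20| < |w − 20|/√20, which is < ε once |w − 20| < √20·ε.
Take δ = min(20, √20·ε). If 0 < |w − 20| < δ then w > 0 and |√w − √20| < |w − 20|/√20 < ε.

δ = min(20, √20·ε)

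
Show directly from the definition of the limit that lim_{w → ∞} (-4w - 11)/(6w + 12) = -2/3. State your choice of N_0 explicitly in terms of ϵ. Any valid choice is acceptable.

N_0 = (1/2)/ϵ

Fix ϵ > 0. We seek N_0 > 0 such that w > N_0 implies |(-4w - 11)/(6w + 12) + 2/3| < ϵ.
(-4w - 11)/(6w + 12) + 2/3 = (6(-4w - 11) − (-4)(6w + 12)) / (6(6w + 12)) = -18/(6(6w + 12)).
For w > 0 we have 6w + 12 > 6w, so |(-4w - 11)/(6w + 12) + 2/3| = 18/(6(6w + 12)) < 18/(6·6w) = (1/2)/w.
Thus |(-4w - 11)/(6w + 12) + 2/3| < ϵ whenever w > (1/2)/ϵ.
Take N_0 = (1/2)/ϵ. If w > N_0 then |(-4w - 11)/(6w + 12) + 2/3| < (1/2)/w < ϵ.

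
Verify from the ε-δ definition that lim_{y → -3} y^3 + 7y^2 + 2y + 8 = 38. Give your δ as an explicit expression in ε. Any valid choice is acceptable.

δ = min(2, ε/55)

Fix ε > 0. We want δ > 0 such that 0 < |y + 3| < δ implies |(y^3 + 7y^2 + 2y + 8) − 38| < ε.
(y^3 + 7y^2 + 2y + 8) − 38 = y^3 + 7y^2 + 2y - 30 = (y + 3)(y^2 + 4y - 10).
So |(y^3 + 7y^2 + 2y + 8) − 38| = |y + 3|·|y^2 + 4y - 10|.
Require δ ≤ 2. Then |y + 3| < 2 gives |y| < 5, and by the triangle inequality |y^2 + 4y - 10| ≤ 5^2 + 4·5 + 10 = 55.
Hence |(y^3 + 7y^2 + 2y + 8) − 38| ≤ 55|y + 3| < ε provided |y + 3| < ε/55.
Choosing δ = min(2, ε/55) ensures both conditions, hence |(y^3 + 7y^2 + 2y + 8) − 38| < ε.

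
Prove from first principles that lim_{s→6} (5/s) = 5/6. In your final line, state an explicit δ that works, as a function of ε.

Let ε > 0 be given. We seek δ > 0 such that 0 < |s − 6| < δ implies |5/s − (5/6)| < ε.
|5/s − (5/6)| = 5·|6 − s|/(6·|s|) = 5|s − 6|/(6|s|).
Require δ ≤ 3 so that |s| > 6 − 3 = 3, hence 6|s| > 18.
Then |5/s − (5/6)| < 5|s − 6|/18, which is < ε when |s − 6| < (18/5)ε.
Take δ = min(3, (18/5)ε). Then 0 < |s − 6| < δ gives both |s − 6| < 3 and |s − 6| < (18/5)ε, so |5/s − (5/6)| < ε.

δ = min(3, (18/5)ε)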